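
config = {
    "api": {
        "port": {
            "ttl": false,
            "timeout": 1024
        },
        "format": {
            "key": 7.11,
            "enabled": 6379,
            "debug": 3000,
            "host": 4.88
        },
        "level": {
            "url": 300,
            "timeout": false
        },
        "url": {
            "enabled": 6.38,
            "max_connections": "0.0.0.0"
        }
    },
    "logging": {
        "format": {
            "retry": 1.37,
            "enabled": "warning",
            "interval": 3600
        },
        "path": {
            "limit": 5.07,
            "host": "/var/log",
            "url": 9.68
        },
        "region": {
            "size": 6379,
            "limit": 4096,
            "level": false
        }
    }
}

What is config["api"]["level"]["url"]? 300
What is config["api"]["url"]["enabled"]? 6.38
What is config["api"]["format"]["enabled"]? 6379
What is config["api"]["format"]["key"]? 7.11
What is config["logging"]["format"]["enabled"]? "warning"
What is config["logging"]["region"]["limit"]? 4096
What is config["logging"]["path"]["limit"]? 5.07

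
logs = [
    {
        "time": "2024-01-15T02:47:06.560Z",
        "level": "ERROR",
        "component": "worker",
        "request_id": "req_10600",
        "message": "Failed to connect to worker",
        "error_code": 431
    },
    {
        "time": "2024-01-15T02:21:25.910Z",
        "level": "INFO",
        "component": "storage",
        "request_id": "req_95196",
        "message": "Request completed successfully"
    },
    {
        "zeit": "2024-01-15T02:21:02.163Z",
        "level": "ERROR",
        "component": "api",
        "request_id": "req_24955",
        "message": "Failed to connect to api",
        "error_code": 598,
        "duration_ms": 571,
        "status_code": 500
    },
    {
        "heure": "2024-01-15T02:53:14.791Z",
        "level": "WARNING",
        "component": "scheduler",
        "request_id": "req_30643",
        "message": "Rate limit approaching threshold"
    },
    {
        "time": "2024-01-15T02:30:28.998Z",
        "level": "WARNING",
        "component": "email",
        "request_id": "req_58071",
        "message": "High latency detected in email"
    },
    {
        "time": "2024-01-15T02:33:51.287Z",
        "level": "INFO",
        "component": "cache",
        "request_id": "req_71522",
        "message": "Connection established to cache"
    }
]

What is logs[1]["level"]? "INFO"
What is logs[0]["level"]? "ERROR"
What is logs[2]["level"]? "ERROR"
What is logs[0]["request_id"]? "req_10600"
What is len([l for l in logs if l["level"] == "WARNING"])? 2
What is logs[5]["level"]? "INFO"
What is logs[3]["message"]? "Rate limit approaching threshold"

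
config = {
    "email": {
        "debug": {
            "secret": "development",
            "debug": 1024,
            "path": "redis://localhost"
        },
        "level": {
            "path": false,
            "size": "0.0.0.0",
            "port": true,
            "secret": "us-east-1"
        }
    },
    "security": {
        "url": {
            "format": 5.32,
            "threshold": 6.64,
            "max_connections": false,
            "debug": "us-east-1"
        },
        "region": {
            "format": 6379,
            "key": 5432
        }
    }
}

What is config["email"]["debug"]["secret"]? "development"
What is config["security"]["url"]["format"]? 5.32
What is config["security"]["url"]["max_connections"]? False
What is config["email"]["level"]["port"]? True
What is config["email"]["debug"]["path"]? "redis://localhost"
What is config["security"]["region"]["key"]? 5432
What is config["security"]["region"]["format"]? 6379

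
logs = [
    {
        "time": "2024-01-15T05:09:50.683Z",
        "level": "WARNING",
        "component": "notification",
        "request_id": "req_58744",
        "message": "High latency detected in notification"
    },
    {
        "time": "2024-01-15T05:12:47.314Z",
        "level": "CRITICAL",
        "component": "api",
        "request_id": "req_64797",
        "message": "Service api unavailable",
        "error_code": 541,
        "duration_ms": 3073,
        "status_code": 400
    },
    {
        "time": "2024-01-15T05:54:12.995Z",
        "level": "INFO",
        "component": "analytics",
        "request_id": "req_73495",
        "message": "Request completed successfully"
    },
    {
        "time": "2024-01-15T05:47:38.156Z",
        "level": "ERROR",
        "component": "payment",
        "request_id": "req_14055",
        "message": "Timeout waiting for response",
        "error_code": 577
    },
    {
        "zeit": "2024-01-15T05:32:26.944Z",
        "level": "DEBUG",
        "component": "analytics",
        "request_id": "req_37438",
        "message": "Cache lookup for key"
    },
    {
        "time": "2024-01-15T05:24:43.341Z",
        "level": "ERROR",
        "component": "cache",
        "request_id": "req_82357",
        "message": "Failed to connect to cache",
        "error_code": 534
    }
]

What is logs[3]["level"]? "ERROR"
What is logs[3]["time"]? "2024-01-15T05:47:38.156Z"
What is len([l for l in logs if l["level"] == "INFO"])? 1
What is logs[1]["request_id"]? "req_64797"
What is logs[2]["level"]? "INFO"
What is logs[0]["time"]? "2024-01-15T05:09:50.683Z"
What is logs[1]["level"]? "CRITICAL"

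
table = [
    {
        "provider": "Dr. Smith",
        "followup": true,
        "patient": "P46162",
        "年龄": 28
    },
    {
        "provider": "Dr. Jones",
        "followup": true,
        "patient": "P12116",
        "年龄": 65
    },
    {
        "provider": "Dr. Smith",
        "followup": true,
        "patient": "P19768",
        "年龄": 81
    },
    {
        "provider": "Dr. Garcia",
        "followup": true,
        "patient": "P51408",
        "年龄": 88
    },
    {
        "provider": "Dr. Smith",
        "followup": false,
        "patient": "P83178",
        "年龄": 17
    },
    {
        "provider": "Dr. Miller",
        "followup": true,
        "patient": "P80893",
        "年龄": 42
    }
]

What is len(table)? 6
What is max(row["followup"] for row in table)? True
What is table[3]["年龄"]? 88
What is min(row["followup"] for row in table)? False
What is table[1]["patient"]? "P12116"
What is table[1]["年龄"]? 65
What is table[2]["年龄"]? 81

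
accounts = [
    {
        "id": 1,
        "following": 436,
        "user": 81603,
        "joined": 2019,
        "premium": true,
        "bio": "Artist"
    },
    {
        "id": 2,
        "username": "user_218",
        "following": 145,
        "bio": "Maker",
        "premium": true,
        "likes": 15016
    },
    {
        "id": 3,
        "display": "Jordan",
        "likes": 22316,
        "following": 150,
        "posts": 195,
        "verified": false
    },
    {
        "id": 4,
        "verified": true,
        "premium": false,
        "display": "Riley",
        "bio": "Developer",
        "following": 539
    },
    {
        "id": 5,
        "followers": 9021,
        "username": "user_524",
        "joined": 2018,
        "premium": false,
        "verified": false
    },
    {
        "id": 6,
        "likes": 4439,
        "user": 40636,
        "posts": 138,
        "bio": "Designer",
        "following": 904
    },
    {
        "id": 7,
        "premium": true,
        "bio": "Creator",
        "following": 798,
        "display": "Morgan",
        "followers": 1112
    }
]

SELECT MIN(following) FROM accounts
145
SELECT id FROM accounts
[1, 2, 3, 4, 5, 6, 7]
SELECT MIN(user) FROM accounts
40636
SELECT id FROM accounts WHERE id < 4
[1, 2, 3]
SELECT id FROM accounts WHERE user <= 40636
[6]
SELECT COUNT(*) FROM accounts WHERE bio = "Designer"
1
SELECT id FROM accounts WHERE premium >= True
[1, 2, 7]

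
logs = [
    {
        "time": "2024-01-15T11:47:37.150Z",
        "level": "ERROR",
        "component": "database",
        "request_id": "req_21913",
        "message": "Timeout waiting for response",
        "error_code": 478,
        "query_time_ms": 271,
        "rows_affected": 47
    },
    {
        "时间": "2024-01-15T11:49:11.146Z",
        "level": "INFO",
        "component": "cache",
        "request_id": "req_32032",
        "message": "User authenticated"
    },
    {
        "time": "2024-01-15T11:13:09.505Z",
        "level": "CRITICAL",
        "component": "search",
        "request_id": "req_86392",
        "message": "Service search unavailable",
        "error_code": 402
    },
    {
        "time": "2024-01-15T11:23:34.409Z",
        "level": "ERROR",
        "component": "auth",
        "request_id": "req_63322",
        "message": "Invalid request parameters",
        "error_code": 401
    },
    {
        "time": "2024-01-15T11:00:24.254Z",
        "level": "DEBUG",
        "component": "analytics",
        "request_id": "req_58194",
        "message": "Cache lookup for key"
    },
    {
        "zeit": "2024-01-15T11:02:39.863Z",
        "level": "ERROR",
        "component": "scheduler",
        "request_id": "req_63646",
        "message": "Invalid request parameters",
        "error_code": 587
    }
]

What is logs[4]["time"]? "2024-01-15T11:00:24.254Z"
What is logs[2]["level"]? "CRITICAL"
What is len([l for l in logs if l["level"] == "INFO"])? 1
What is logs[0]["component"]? "database"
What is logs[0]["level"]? "ERROR"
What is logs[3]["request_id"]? "req_63322"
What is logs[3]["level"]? "ERROR"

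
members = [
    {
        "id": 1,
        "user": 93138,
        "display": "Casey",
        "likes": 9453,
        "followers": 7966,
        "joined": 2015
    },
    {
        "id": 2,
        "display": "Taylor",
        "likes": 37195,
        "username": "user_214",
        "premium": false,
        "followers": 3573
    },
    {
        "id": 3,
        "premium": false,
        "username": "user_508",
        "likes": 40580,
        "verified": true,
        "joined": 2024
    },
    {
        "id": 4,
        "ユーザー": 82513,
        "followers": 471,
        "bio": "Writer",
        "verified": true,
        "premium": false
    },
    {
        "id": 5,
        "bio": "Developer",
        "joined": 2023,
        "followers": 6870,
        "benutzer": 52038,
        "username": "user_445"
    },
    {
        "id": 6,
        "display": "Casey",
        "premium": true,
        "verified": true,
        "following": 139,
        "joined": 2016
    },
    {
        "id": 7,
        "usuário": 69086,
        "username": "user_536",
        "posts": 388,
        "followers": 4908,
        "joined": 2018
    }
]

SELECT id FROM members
[1, 2, 3, 4, 5, 6, 7]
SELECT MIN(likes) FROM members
9453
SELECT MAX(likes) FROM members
40580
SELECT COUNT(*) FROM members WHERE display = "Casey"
2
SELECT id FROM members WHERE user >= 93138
[1]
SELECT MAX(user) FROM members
93138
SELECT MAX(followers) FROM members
7966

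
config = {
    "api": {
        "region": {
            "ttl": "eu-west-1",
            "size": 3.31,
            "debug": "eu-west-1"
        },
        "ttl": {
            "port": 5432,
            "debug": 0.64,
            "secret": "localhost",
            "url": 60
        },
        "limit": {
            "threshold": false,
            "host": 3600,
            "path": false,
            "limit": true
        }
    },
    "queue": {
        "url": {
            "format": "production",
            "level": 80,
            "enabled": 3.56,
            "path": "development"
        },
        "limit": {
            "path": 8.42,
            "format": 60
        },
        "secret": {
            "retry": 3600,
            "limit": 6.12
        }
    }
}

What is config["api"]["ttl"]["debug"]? 0.64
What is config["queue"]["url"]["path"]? "development"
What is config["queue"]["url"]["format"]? "production"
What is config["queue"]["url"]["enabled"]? 3.56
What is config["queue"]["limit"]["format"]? 60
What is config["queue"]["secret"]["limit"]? 6.12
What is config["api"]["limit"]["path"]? False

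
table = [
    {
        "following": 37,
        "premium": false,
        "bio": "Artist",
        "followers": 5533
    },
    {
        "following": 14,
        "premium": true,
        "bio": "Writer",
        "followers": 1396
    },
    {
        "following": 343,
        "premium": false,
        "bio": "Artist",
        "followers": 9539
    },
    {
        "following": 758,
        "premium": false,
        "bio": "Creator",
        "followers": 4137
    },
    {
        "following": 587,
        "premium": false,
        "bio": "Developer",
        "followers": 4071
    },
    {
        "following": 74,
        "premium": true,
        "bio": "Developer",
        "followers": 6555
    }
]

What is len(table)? 6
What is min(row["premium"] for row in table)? False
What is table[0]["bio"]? "Artist"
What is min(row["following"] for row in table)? 14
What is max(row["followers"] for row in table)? 9539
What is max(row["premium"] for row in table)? True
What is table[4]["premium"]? False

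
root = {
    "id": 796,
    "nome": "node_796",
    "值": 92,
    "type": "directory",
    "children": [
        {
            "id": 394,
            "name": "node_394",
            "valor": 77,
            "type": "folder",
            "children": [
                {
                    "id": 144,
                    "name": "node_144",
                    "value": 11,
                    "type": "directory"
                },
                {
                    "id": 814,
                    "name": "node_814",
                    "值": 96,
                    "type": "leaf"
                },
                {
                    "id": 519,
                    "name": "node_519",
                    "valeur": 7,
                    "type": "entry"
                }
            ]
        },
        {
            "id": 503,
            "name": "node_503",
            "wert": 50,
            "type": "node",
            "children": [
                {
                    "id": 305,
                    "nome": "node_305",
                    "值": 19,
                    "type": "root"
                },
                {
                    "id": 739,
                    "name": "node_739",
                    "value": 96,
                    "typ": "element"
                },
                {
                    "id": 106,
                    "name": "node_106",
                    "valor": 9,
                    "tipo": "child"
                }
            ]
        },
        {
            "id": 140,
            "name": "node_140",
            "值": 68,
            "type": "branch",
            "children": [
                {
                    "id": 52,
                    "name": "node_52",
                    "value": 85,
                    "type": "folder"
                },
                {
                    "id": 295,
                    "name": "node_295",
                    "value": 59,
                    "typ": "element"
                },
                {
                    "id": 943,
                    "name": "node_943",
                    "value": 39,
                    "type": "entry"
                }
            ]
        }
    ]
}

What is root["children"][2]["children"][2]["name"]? "node_943"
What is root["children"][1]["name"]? "node_503"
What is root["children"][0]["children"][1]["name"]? "node_814"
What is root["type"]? "directory"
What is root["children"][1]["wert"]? 50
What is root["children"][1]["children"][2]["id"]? 106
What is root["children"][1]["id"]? 503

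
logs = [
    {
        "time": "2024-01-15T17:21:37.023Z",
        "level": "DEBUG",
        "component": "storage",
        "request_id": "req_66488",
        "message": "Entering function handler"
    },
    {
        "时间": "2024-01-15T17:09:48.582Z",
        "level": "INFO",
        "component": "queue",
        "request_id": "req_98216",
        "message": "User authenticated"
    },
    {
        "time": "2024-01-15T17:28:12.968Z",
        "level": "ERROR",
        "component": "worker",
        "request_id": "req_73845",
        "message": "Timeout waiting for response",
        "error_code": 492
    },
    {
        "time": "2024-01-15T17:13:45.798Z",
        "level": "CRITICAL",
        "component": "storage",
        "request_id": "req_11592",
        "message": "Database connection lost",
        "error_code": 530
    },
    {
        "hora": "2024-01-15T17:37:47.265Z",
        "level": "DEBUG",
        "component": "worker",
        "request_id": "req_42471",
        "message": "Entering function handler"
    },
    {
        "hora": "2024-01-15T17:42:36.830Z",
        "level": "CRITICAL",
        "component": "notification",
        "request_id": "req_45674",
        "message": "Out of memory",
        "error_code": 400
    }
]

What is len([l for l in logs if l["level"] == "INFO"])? 1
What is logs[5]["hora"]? "2024-01-15T17:42:36.830Z"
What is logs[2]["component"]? "worker"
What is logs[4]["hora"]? "2024-01-15T17:37:47.265Z"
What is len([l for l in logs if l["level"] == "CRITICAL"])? 2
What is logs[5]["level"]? "CRITICAL"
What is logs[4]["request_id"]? "req_42471"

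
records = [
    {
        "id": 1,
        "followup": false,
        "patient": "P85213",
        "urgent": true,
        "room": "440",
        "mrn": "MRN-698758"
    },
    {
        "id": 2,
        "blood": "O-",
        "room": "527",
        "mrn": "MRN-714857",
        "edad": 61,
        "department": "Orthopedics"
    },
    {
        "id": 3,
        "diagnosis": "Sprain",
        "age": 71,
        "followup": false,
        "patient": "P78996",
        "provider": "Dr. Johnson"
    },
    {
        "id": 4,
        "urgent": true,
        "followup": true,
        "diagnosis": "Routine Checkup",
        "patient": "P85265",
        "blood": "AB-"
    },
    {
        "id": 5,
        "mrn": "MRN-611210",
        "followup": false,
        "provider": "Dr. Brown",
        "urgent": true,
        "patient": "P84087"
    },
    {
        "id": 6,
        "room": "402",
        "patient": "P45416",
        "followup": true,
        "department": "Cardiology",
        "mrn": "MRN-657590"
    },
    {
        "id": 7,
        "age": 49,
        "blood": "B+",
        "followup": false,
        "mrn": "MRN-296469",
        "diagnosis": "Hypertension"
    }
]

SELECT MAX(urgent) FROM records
True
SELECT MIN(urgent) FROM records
True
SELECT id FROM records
[1, 2, 3, 4, 5, 6, 7]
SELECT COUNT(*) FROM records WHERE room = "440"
1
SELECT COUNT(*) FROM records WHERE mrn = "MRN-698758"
1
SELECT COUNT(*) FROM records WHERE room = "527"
1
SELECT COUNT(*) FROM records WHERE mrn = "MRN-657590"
1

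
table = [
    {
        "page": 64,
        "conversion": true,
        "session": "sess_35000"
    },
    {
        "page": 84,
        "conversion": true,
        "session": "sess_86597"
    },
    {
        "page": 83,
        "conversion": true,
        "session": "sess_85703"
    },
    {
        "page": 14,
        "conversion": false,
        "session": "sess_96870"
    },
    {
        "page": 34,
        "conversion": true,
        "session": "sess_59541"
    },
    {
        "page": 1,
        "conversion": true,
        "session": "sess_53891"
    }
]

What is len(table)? 6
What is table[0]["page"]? 64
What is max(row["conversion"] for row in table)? True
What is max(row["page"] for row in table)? 84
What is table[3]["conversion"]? False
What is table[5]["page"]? 1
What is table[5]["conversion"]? True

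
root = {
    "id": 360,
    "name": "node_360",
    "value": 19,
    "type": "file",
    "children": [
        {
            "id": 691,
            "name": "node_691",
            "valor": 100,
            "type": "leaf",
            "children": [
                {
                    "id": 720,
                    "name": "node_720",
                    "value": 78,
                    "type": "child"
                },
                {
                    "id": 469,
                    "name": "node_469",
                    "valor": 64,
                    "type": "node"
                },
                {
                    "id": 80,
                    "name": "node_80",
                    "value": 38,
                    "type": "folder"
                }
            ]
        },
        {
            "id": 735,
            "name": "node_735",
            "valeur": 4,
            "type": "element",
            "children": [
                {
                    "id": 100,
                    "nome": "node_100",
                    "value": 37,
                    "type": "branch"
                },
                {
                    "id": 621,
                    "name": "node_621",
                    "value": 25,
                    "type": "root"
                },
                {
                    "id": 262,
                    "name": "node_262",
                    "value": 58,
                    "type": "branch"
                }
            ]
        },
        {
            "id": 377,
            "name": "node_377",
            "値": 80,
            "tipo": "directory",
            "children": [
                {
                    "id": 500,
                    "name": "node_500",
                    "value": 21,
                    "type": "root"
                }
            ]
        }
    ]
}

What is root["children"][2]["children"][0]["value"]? 21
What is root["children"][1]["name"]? "node_735"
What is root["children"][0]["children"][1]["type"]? "node"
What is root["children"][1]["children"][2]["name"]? "node_262"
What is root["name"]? "node_360"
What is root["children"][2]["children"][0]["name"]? "node_500"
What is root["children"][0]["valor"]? 100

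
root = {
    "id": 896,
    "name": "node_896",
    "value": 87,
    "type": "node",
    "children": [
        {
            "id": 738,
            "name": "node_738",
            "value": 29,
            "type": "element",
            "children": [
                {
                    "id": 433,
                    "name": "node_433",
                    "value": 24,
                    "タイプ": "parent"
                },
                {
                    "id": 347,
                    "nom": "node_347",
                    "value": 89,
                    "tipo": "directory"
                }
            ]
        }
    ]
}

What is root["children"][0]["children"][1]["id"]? 347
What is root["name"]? "node_896"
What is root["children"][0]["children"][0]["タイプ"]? "parent"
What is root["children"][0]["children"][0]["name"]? "node_433"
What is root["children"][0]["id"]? 738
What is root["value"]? 87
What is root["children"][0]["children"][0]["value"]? 24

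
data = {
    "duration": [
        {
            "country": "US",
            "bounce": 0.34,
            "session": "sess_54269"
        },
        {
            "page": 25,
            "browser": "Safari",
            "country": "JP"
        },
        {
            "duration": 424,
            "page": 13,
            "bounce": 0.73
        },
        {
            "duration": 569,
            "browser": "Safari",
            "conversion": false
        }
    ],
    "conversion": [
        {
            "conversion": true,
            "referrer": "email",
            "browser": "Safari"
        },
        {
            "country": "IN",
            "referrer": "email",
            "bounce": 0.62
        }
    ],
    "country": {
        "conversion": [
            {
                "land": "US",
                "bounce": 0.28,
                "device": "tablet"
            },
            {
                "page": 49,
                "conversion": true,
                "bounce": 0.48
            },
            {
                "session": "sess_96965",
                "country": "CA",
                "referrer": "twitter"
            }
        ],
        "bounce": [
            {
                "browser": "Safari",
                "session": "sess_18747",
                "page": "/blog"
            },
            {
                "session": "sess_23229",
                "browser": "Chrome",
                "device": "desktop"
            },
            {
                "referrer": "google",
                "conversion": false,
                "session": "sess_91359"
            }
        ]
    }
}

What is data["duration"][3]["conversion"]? False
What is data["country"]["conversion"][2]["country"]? "CA"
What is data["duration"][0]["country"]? "US"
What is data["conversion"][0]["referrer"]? "email"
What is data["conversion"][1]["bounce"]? 0.62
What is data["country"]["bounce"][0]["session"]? "sess_18747"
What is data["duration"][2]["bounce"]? 0.73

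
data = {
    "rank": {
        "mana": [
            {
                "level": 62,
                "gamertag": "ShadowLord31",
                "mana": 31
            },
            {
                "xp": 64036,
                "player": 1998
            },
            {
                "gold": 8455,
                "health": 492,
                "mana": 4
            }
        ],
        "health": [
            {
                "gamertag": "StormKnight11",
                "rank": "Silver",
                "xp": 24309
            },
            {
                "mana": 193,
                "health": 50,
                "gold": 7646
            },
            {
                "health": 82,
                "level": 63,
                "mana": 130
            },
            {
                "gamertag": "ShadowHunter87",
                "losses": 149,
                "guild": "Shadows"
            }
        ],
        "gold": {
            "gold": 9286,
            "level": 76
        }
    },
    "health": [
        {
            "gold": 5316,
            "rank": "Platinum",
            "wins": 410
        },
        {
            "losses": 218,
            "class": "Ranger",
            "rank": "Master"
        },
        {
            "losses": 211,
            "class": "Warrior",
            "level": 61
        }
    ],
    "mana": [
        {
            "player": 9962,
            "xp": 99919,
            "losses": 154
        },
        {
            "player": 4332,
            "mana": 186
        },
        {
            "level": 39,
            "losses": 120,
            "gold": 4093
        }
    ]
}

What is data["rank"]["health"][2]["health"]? 82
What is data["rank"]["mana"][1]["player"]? 1998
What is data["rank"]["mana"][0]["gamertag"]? "ShadowLord31"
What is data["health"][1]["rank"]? "Master"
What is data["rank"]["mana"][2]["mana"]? 4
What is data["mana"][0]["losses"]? 154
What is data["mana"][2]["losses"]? 120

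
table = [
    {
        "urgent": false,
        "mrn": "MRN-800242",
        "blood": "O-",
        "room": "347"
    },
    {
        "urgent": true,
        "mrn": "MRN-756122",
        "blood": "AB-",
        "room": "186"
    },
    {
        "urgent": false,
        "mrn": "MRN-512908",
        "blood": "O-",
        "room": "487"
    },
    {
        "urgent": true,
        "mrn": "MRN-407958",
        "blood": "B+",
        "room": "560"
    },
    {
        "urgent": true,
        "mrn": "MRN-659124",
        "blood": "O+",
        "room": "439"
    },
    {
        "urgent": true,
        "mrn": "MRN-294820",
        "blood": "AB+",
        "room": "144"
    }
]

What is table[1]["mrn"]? "MRN-756122"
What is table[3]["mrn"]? "MRN-407958"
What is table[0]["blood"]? "O-"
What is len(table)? 6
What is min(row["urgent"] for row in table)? False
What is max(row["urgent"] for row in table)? True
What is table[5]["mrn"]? "MRN-294820"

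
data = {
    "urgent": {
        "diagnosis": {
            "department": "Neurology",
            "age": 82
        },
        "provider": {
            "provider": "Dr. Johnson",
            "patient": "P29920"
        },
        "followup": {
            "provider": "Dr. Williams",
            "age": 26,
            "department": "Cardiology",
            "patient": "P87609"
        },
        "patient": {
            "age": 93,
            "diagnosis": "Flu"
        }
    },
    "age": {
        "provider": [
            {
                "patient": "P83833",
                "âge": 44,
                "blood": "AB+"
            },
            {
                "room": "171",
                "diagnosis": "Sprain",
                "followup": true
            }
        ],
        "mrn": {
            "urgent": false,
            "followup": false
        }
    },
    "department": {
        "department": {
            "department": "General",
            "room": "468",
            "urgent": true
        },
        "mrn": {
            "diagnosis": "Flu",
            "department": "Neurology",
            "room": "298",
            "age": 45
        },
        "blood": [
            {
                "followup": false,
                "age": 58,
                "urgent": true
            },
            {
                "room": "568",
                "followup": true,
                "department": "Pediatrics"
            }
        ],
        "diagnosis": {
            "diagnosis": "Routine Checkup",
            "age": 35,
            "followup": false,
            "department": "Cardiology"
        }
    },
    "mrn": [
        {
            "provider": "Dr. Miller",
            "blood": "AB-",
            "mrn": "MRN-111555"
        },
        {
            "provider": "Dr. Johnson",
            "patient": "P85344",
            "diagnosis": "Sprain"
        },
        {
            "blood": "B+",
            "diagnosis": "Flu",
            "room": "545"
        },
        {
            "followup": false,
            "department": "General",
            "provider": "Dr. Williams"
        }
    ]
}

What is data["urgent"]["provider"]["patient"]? "P29920"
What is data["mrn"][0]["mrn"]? "MRN-111555"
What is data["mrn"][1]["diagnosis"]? "Sprain"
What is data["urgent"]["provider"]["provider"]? "Dr. Johnson"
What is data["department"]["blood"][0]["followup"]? False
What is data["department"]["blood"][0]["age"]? 58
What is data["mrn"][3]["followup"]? False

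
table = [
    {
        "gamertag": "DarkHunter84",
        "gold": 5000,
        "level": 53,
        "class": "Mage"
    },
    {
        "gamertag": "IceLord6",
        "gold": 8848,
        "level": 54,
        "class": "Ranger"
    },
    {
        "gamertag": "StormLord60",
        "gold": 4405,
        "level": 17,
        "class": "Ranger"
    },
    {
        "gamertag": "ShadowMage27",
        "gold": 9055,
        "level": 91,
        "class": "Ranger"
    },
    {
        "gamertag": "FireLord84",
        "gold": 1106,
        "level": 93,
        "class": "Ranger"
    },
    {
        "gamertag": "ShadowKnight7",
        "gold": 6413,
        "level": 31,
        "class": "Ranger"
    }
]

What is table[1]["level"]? 54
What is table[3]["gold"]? 9055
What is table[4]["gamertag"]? "FireLord84"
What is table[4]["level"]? 93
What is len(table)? 6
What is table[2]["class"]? "Ranger"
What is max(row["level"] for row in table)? 93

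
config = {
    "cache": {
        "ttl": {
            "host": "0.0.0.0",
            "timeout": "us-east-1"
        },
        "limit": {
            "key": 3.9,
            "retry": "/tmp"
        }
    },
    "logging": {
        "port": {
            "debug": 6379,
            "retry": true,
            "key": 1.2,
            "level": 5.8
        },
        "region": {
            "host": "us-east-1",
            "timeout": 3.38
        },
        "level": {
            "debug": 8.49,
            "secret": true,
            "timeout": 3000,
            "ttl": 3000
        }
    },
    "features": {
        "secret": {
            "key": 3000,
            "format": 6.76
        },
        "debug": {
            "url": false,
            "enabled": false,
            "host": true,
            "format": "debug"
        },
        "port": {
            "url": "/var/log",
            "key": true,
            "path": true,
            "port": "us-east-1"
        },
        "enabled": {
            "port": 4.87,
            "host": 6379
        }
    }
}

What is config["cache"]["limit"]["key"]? 3.9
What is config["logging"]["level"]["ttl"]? 3000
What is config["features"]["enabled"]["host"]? 6379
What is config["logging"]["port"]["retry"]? True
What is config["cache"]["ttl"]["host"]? "0.0.0.0"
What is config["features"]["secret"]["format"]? 6.76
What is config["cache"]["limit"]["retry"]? "/tmp"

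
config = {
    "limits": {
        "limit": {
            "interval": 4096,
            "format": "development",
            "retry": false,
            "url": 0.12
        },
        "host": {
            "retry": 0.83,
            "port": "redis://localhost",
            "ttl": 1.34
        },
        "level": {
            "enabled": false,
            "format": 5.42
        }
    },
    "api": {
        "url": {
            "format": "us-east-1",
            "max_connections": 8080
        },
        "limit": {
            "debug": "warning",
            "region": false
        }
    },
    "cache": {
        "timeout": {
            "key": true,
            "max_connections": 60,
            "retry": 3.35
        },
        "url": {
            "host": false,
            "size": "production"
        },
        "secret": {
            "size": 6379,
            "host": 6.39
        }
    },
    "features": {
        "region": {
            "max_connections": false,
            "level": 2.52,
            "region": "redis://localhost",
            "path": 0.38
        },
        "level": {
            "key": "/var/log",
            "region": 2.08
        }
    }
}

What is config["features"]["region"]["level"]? 2.52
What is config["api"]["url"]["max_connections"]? 8080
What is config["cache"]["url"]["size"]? "production"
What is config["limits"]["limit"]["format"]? "development"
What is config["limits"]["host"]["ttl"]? 1.34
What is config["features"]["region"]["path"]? 0.38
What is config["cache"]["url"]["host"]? False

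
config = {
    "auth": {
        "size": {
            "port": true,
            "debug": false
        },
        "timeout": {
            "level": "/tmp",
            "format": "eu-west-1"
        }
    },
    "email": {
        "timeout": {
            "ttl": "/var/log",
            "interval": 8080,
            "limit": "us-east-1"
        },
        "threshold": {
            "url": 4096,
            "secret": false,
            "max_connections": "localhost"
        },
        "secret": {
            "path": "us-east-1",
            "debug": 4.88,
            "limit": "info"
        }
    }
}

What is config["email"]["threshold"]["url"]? 4096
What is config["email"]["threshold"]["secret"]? False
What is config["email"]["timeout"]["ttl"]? "/var/log"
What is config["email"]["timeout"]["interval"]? 8080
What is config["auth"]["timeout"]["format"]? "eu-west-1"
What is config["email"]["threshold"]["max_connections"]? "localhost"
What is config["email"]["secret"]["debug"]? 4.88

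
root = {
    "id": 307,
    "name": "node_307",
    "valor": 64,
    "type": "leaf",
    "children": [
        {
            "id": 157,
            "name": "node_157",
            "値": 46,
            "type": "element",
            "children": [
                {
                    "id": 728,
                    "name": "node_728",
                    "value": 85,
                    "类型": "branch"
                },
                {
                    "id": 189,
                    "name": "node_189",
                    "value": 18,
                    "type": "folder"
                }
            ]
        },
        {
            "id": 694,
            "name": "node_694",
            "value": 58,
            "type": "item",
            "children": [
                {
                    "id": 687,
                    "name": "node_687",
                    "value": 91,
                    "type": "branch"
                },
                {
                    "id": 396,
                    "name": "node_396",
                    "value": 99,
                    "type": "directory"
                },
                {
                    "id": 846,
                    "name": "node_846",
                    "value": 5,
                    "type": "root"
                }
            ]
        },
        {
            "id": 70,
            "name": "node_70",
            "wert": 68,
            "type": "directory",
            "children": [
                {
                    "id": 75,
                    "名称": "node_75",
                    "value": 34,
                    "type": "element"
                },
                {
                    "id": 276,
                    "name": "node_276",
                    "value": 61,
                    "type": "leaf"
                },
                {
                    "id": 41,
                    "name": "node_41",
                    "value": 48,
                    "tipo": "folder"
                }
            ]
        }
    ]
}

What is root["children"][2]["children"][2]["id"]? 41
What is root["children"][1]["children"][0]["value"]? 91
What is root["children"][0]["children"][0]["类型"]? "branch"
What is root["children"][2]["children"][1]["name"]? "node_276"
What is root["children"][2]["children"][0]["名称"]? "node_75"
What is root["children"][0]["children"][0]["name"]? "node_728"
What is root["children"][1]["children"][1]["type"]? "directory"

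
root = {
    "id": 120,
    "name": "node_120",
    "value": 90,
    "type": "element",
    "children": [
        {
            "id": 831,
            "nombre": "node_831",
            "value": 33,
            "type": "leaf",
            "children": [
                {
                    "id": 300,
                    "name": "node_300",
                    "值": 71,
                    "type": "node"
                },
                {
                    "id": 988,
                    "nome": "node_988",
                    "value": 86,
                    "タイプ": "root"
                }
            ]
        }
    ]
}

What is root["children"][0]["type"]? "leaf"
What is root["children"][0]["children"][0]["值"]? 71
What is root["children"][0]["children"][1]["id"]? 988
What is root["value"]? 90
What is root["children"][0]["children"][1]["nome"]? "node_988"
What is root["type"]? "element"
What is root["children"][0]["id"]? 831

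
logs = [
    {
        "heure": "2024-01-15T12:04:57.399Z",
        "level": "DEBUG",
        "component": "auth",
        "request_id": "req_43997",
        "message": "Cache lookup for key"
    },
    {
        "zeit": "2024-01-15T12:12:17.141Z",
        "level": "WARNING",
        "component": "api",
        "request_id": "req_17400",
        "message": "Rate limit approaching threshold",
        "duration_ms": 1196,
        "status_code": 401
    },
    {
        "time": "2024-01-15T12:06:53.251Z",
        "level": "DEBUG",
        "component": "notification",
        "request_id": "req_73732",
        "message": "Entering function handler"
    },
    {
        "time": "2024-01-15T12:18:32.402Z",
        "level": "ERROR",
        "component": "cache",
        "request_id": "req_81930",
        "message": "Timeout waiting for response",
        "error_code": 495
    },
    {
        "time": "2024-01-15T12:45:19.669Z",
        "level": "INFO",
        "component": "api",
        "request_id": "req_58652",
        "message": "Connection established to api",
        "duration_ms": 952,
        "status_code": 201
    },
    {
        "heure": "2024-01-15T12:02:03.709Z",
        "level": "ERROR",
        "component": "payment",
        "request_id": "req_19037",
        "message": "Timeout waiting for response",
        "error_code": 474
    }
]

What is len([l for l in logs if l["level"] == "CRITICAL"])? 0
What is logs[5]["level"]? "ERROR"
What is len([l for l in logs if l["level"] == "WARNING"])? 1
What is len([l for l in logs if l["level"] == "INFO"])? 1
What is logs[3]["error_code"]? 495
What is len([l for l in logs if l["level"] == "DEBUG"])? 2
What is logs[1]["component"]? "api"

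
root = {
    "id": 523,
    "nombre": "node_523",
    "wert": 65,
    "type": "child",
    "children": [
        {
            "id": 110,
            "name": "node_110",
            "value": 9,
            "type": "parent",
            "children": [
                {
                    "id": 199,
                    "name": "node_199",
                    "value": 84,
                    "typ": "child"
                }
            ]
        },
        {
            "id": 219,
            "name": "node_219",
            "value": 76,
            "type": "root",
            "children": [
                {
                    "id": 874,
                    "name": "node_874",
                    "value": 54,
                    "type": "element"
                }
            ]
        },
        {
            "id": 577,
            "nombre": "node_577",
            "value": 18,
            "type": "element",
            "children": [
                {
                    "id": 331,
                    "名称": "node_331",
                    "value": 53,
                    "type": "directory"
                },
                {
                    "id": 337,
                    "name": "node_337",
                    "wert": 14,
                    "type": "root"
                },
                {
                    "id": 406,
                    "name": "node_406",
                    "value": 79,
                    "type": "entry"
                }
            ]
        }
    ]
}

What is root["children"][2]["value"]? 18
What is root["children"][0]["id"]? 110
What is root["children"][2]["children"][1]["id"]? 337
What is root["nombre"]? "node_523"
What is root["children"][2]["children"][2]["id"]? 406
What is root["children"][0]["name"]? "node_110"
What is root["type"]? "child"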